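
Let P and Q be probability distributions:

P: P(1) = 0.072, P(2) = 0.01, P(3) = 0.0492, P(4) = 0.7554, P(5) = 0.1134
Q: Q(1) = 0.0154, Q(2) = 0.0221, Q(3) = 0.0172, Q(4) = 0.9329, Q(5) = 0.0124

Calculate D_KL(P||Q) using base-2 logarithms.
0.3554 bits

D_KL(P||Q) = Σ P(x) log₂(P(x)/Q(x))

Computing term by term:
  P(1)·log₂(P(1)/Q(1)) = 0.072·log₂(0.072/0.0154) = 0.16020
  P(2)·log₂(P(2)/Q(2)) = 0.01·log₂(0.01/0.0221) = -0.01144
  P(3)·log₂(P(3)/Q(3)) = 0.0492·log₂(0.0492/0.0172) = 0.07460
  P(4)·log₂(P(4)/Q(4)) = 0.7554·log₂(0.7554/0.9329) = -0.23001
  P(5)·log₂(P(5)/Q(5)) = 0.1134·log₂(0.1134/0.0124) = 0.36209

D_KL(P||Q) = 0.16020 - 0.01144 + 0.07460 - 0.23001 + 0.36209 = 0.35544 ≈ 0.3554 bits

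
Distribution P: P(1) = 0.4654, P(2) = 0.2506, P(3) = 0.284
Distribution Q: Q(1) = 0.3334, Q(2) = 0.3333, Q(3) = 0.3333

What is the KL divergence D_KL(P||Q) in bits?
0.0553 bits

D_KL(P||Q) = Σ P(x) log₂(P(x)/Q(x))

Computing term by term:
  P(1)·log₂(P(1)/Q(1)) = 0.4654·log₂(0.4654/0.3334) = 0.22396
  P(2)·log₂(P(2)/Q(2)) = 0.2506·log₂(0.2506/0.3333) = -0.10311
  P(3)·log₂(P(3)/Q(3)) = 0.284·log₂(0.284/0.3333) = -0.06558

D_KL(P||Q) = 0.22396 - 0.10311 - 0.06558 = 0.05527 ≈ 0.0553 bits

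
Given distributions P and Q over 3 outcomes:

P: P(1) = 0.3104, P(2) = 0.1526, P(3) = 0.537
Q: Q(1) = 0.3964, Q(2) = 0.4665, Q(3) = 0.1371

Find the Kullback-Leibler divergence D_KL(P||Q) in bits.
0.7022 bits

D_KL(P||Q) = Σ P(x) log₂(P(x)/Q(x))

Computing term by term:
  P(1)·log₂(P(1)/Q(1)) = 0.3104·log₂(0.3104/0.3964) = -0.10952
  P(2)·log₂(P(2)/Q(2)) = 0.1526·log₂(0.1526/0.4665) = -0.24601
  P(3)·log₂(P(3)/Q(3)) = 0.537·log₂(0.537/0.1371) = 1.05773

D_KL(P||Q) = -0.10952 - 0.24601 + 1.05773 = 0.70220 ≈ 0.7022 bits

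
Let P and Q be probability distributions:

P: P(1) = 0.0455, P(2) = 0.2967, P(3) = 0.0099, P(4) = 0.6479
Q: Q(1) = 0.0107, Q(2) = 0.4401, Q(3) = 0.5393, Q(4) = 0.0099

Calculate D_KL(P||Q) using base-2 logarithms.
3.7774 bits

D_KL(P||Q) = Σ P(x) log₂(P(x)/Q(x))

Computing term by term:
  P(1)·log₂(P(1)/Q(1)) = 0.0455·log₂(0.0455/0.0107) = 0.09502
  P(2)·log₂(P(2)/Q(2)) = 0.2967·log₂(0.2967/0.4401) = -0.16877
  P(3)·log₂(P(3)/Q(3)) = 0.0099·log₂(0.0099/0.5393) = -0.05710
  P(4)·log₂(P(4)/Q(4)) = 0.6479·log₂(0.6479/0.0099) = 3.90826

D_KL(P||Q) = 0.09502 - 0.16877 - 0.05710 + 3.90826 = 3.77741 ≈ 3.7774 bits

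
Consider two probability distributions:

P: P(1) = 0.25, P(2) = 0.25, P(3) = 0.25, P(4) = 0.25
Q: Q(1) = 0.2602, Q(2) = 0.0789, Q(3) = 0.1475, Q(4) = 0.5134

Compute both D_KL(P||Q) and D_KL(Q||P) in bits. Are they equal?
D_KL(P||Q) = 0.3323 bits, D_KL(Q||P) = 0.3044 bits. No, they are not equal.

D_KL(P||Q) = Σ P(x) log₂(P(x)/Q(x))

Computing term by term:
  P(1)·log₂(P(1)/Q(1)) = 0.25·log₂(0.25/0.2602) = -0.01442
  P(2)·log₂(P(2)/Q(2)) = 0.25·log₂(0.25/0.0789) = 0.41596
  P(3)·log₂(P(3)/Q(3)) = 0.25·log₂(0.25/0.1475) = 0.19030
  P(4)·log₂(P(4)/Q(4)) = 0.25·log₂(0.25/0.5134) = -0.25954

D_KL(P||Q) = -0.01442 + 0.41596 + 0.19030 - 0.25954 = 0.33230 ≈ 0.3323 bits

D_KL(Q||P) = Σ Q(x) log₂(Q(x)/P(x))

Computing term by term:
  Q(1)·log₂(Q(1)/P(1)) = 0.2602·log₂(0.2602/0.25) = 0.01501
  Q(2)·log₂(Q(2)/P(2)) = 0.0789·log₂(0.0789/0.25) = -0.13128
  Q(3)·log₂(Q(3)/P(3)) = 0.1475·log₂(0.1475/0.25) = -0.11228
  Q(4)·log₂(Q(4)/P(4)) = 0.5134·log₂(0.5134/0.25) = 0.53299

D_KL(Q||P) = 0.01501 - 0.13128 - 0.11228 + 0.53299 = 0.30444 ≈ 0.3044 bits

These are NOT equal (difference: 0.0279 bits). KL divergence is asymmetric: D_KL(P||Q) ≠ D_KL(Q||P) in general.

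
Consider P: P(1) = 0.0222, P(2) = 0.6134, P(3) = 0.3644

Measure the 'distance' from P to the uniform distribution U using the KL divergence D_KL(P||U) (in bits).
0.4998 bits

U(i) = 1/3 for all i

D_KL(P||U) = Σ P(x) log₂(P(x) / (1/3))
           = Σ P(x) log₂(P(x)) + log₂(3)
           = log₂(3) - H(P)

H(P) = -Σ P(x) log₂(P(x)):
  -P(1)·log₂(P(1)) = -(0.0222)·log₂(0.0222) = 0.12195
  -P(2)·log₂(P(2)) = -(0.6134)·log₂(0.6134) = 0.43251
  -P(3)·log₂(P(3)) = -(0.3644)·log₂(0.3644) = 0.53071
H(P) = 0.12195 + 0.43251 + 0.53071 = 1.08517 bits

log₂(3) = 1.58496 bits

D_KL(P||U) = 1.58496 - 1.08517 = 0.49979 ≈ 0.4998 bits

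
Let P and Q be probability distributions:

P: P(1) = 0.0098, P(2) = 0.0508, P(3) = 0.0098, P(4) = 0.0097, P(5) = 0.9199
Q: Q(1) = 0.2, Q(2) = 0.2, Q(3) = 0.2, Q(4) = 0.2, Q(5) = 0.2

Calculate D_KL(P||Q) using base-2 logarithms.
1.7971 bits

D_KL(P||Q) = Σ P(x) log₂(P(x)/Q(x))

Computing term by term:
  P(1)·log₂(P(1)/Q(1)) = 0.0098·log₂(0.0098/0.2) = -0.04264
  P(2)·log₂(P(2)/Q(2)) = 0.0508·log₂(0.0508/0.2) = -0.10044
  P(3)·log₂(P(3)/Q(3)) = 0.0098·log₂(0.0098/0.2) = -0.04264
  P(4)·log₂(P(4)/Q(4)) = 0.0097·log₂(0.0097/0.2) = -0.04235
  P(5)·log₂(P(5)/Q(5)) = 0.9199·log₂(0.9199/0.2) = 2.02514

D_KL(P||Q) = -0.04264 - 0.10044 - 0.04264 - 0.04235 + 2.02514 = 1.79707 ≈ 1.7971 bits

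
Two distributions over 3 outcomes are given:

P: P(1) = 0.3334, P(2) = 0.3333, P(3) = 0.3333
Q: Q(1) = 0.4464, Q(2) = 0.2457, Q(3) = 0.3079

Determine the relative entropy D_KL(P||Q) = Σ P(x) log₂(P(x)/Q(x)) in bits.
0.0444 bits

D_KL(P||Q) = Σ P(x) log₂(P(x)/Q(x))

Computing term by term:
  P(1)·log₂(P(1)/Q(1)) = 0.3334·log₂(0.3334/0.4464) = -0.14039
  P(2)·log₂(P(2)/Q(2)) = 0.3333·log₂(0.3333/0.2457) = 0.14663
  P(3)·log₂(P(3)/Q(3)) = 0.3333·log₂(0.3333/0.3079) = 0.03812

D_KL(P||Q) = -0.14039 + 0.14663 + 0.03812 = 0.04436 ≈ 0.0444 bits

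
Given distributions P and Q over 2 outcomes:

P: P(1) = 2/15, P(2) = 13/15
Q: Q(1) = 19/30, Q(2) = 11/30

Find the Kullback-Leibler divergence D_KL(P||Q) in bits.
0.7758 bits

D_KL(P||Q) = Σ P(x) log₂(P(x)/Q(x))

Computing term by term:
  P(1)·log₂(P(1)/Q(1)) = (2/15)·log₂((2/15)/(19/30)) = -0.29972
  P(2)·log₂(P(2)/Q(2)) = (13/15)·log₂((13/15)/(11/30)) = 1.07554

D_KL(P||Q) = -0.29972 + 1.07554 = 0.77582 ≈ 0.7758 bits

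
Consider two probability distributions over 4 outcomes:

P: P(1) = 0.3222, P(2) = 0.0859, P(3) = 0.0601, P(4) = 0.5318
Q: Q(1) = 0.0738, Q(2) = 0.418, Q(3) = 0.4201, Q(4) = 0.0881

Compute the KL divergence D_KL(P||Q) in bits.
1.6997 bits

D_KL(P||Q) = Σ P(x) log₂(P(x)/Q(x))

Computing term by term:
  P(1)·log₂(P(1)/Q(1)) = 0.3222·log₂(0.3222/0.0738) = 0.68508
  P(2)·log₂(P(2)/Q(2)) = 0.0859·log₂(0.0859/0.418) = -0.19609
  P(3)·log₂(P(3)/Q(3)) = 0.0601·log₂(0.0601/0.4201) = -0.16860
  P(4)·log₂(P(4)/Q(4)) = 0.5318·log₂(0.5318/0.0881) = 1.37931

D_KL(P||Q) = 0.68508 - 0.19609 - 0.16860 + 1.37931 = 1.69970 ≈ 1.6997 bits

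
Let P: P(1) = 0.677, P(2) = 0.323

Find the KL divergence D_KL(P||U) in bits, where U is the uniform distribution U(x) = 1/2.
0.0924 bits

U(i) = 1/2 for all i

D_KL(P||U) = Σ P(x) log₂(P(x) / (1/2))
           = Σ P(x) log₂(P(x)) + log₂(2)
           = log₂(2) - H(P)

H(P) = -Σ P(x) log₂(P(x)):
  -P(1)·log₂(P(1)) = -(0.677)·log₂(0.677) = 0.38100
  -P(2)·log₂(P(2)) = -(0.323)·log₂(0.323) = 0.52662
H(P) = 0.38100 + 0.52662 = 0.90762 bits

log₂(2) = 1.00000 bits

D_KL(P||U) = 1.00000 - 0.90762 = 0.09238 ≈ 0.0924 bits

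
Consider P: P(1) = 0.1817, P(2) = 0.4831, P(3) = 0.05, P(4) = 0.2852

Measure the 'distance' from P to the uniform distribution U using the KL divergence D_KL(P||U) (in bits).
0.3136 bits

U(i) = 1/4 for all i

D_KL(P||U) = Σ P(x) log₂(P(x) / (1/4))
           = Σ P(x) log₂(P(x)) + log₂(4)
           = log₂(4) - H(P)

H(P) = -Σ P(x) log₂(P(x)):
  -P(1)·log₂(P(1)) = -(0.1817)·log₂(0.1817) = 0.44705
  -P(2)·log₂(P(2)) = -(0.4831)·log₂(0.4831) = 0.50706
  -P(3)·log₂(P(3)) = -(0.05)·log₂(0.05) = 0.21610
  -P(4)·log₂(P(4)) = -(0.2852)·log₂(0.2852) = 0.51620
H(P) = 0.44705 + 0.50706 + 0.21610 + 0.51620 = 1.68641 bits

log₂(4) = 2.00000 bits

D_KL(P||U) = 2.00000 - 1.68641 = 0.31359 ≈ 0.3136 bits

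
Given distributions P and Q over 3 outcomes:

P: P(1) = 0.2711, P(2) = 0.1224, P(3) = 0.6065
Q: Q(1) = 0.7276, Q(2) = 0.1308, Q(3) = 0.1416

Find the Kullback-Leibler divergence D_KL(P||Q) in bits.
0.8750 bits

D_KL(P||Q) = Σ P(x) log₂(P(x)/Q(x))

Computing term by term:
  P(1)·log₂(P(1)/Q(1)) = 0.2711·log₂(0.2711/0.7276) = -0.38613
  P(2)·log₂(P(2)/Q(2)) = 0.1224·log₂(0.1224/0.1308) = -0.01172
  P(3)·log₂(P(3)/Q(3)) = 0.6065·log₂(0.6065/0.1416) = 1.27285

D_KL(P||Q) = -0.38613 - 0.01172 + 1.27285 = 0.87500 ≈ 0.8750 bits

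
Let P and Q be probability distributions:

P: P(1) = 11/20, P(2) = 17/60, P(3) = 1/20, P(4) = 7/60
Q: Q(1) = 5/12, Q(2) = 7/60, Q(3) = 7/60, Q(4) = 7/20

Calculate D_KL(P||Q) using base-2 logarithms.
0.3370 bits

D_KL(P||Q) = Σ P(x) log₂(P(x)/Q(x))

Computing term by term:
  P(1)·log₂(P(1)/Q(1)) = (11/20)·log₂((11/20)/(5/12)) = 0.22030
  P(2)·log₂(P(2)/Q(2)) = (17/60)·log₂((17/60)/(7/60)) = 0.36270
  P(3)·log₂(P(3)/Q(3)) = (1/20)·log₂((1/20)/(7/60)) = -0.06112
  P(4)·log₂(P(4)/Q(4)) = (7/60)·log₂((7/60)/(7/20)) = -0.18491

D_KL(P||Q) = 0.22030 + 0.36270 - 0.06112 - 0.18491 = 0.33697 ≈ 0.3370 bits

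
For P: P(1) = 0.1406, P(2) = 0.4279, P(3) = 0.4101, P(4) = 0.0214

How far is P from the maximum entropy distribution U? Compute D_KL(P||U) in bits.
0.4320 bits

U(i) = 1/4 for all i

D_KL(P||U) = Σ P(x) log₂(P(x) / (1/4))
           = Σ P(x) log₂(P(x)) + log₂(4)
           = log₂(4) - H(P)

H(P) = -Σ P(x) log₂(P(x)):
  -P(1)·log₂(P(1)) = -(0.1406)·log₂(0.1406) = 0.39794
  -P(2)·log₂(P(2)) = -(0.4279)·log₂(0.4279) = 0.52403
  -P(3)·log₂(P(3)) = -(0.4101)·log₂(0.4101) = 0.52737
  -P(4)·log₂(P(4)) = -(0.0214)·log₂(0.0214) = 0.11869
H(P) = 0.39794 + 0.52403 + 0.52737 + 0.11869 = 1.56803 bits

log₂(4) = 2.00000 bits

D_KL(P||U) = 2.00000 - 1.56803 = 0.43197 ≈ 0.4320 bits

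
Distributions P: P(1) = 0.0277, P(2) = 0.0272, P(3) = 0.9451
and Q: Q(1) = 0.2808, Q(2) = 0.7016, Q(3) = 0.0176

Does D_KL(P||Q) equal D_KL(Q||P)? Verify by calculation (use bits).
D_KL(P||Q) = 5.2112 bits, D_KL(Q||P) = 4.1270 bits. No — D_KL(P||Q) ≠ D_KL(Q||P) for this pair.

D_KL(P||Q) = Σ P(x) log₂(P(x)/Q(x))

Computing term by term:
  P(1)·log₂(P(1)/Q(1)) = 0.0277·log₂(0.0277/0.2808) = -0.09256
  P(2)·log₂(P(2)/Q(2)) = 0.0272·log₂(0.0272/0.7016) = -0.12754
  P(3)·log₂(P(3)/Q(3)) = 0.9451·log₂(0.9451/0.0176) = 5.43132

D_KL(P||Q) = -0.09256 - 0.12754 + 5.43132 = 5.21122 ≈ 5.2112 bits

D_KL(Q||P) = Σ Q(x) log₂(Q(x)/P(x))

Computing term by term:
  Q(1)·log₂(Q(1)/P(1)) = 0.2808·log₂(0.2808/0.0277) = 0.93832
  Q(2)·log₂(Q(2)/P(2)) = 0.7016·log₂(0.7016/0.0272) = 3.28978
  Q(3)·log₂(Q(3)/P(3)) = 0.0176·log₂(0.0176/0.9451) = -0.10114

D_KL(Q||P) = 0.93832 + 3.28978 - 0.10114 = 4.12696 ≈ 4.1270 bits

These are NOT equal (difference: 1.0842 bits). KL divergence is asymmetric: D_KL(P||Q) ≠ D_KL(Q||P) in general.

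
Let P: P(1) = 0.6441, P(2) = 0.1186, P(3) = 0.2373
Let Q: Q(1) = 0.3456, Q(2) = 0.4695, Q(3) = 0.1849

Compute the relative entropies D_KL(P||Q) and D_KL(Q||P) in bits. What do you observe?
D_KL(P||Q) = 0.4285 bits, D_KL(Q||P) = 0.5550 bits. The two directions give different values (D_KL(Q||P) exceeds D_KL(P||Q) by 0.1265 bits): KL divergence is asymmetric.

D_KL(P||Q) = Σ P(x) log₂(P(x)/Q(x))

Computing term by term:
  P(1)·log₂(P(1)/Q(1)) = 0.6441·log₂(0.6441/0.3456) = 0.57852
  P(2)·log₂(P(2)/Q(2)) = 0.1186·log₂(0.1186/0.4695) = -0.23542
  P(3)·log₂(P(3)/Q(3)) = 0.2373·log₂(0.2373/0.1849) = 0.08542

D_KL(P||Q) = 0.57852 - 0.23542 + 0.08542 = 0.42852 ≈ 0.4285 bits

D_KL(Q||P) = Σ Q(x) log₂(Q(x)/P(x))

Computing term by term:
  Q(1)·log₂(Q(1)/P(1)) = 0.3456·log₂(0.3456/0.6441) = -0.31041
  Q(2)·log₂(Q(2)/P(2)) = 0.4695·log₂(0.4695/0.1186) = 0.93197
  Q(3)·log₂(Q(3)/P(3)) = 0.1849·log₂(0.1849/0.2373) = -0.06656

D_KL(Q||P) = -0.31041 + 0.93197 - 0.06656 = 0.55500 ≈ 0.5550 bits

These are NOT equal (difference: 0.1265 bits). KL divergence is asymmetric: D_KL(P||Q) ≠ D_KL(Q||P) in general.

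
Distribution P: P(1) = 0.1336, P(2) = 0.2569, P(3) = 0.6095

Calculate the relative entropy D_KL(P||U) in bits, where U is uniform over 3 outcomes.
0.2579 bits

U(i) = 1/3 for all i

D_KL(P||U) = Σ P(x) log₂(P(x) / (1/3))
           = Σ P(x) log₂(P(x)) + log₂(3)
           = log₂(3) - H(P)

H(P) = -Σ P(x) log₂(P(x)):
  -P(1)·log₂(P(1)) = -(0.1336)·log₂(0.1336) = 0.38798
  -P(2)·log₂(P(2)) = -(0.2569)·log₂(0.2569) = 0.50371
  -P(3)·log₂(P(3)) = -(0.6095)·log₂(0.6095) = 0.43537
H(P) = 0.38798 + 0.50371 + 0.43537 = 1.32706 bits

log₂(3) = 1.58496 bits

D_KL(P||U) = 1.58496 - 1.32706 = 0.25790 ≈ 0.2579 bits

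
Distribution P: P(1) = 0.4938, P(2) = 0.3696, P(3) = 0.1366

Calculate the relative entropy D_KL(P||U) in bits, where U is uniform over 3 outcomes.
0.1592 bits

U(i) = 1/3 for all i

D_KL(P||U) = Σ P(x) log₂(P(x) / (1/3))
           = Σ P(x) log₂(P(x)) + log₂(3)
           = log₂(3) - H(P)

H(P) = -Σ P(x) log₂(P(x)):
  -P(1)·log₂(P(1)) = -(0.4938)·log₂(0.4938) = 0.50269
  -P(2)·log₂(P(2)) = -(0.3696)·log₂(0.3696) = 0.53073
  -P(3)·log₂(P(3)) = -(0.1366)·log₂(0.1366) = 0.39231
H(P) = 0.50269 + 0.53073 + 0.39231 = 1.42573 bits

log₂(3) = 1.58496 bits

D_KL(P||U) = 1.58496 - 1.42573 = 0.15923 ≈ 0.1592 bits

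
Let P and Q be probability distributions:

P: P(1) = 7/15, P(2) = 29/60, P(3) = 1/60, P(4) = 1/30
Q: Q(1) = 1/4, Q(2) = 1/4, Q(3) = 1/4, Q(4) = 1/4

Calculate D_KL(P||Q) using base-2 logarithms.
0.7179 bits

D_KL(P||Q) = Σ P(x) log₂(P(x)/Q(x))

Computing term by term:
  P(1)·log₂(P(1)/Q(1)) = (7/15)·log₂((7/15)/(1/4)) = 0.42022
  P(2)·log₂(P(2)/Q(2)) = (29/60)·log₂((29/60)/(1/4)) = 0.45969
  P(3)·log₂(P(3)/Q(3)) = (1/60)·log₂((1/60)/(1/4)) = -0.06511
  P(4)·log₂(P(4)/Q(4)) = (1/30)·log₂((1/30)/(1/4)) = -0.09690

D_KL(P||Q) = 0.42022 + 0.45969 - 0.06511 - 0.09690 = 0.71790 ≈ 0.7179 bits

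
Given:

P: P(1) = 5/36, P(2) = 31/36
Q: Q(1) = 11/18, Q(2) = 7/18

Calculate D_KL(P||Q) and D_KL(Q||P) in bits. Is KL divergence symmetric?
D_KL(P||Q) = 0.6907 bits, D_KL(Q||P) = 0.8603 bits. No, KL divergence is not symmetric.

D_KL(P||Q) = Σ P(x) log₂(P(x)/Q(x))

Computing term by term:
  P(1)·log₂(P(1)/Q(1)) = (5/36)·log₂((5/36)/(11/18)) = -0.29688
  P(2)·log₂(P(2)/Q(2)) = (31/36)·log₂((31/36)/(7/18)) = 0.98756

D_KL(P||Q) = -0.29688 + 0.98756 = 0.69068 ≈ 0.6907 bits

D_KL(Q||P) = Σ Q(x) log₂(Q(x)/P(x))

Computing term by term:
  Q(1)·log₂(Q(1)/P(1)) = (11/18)·log₂((11/18)/(5/36)) = 1.30625
  Q(2)·log₂(Q(2)/P(2)) = (7/18)·log₂((7/18)/(31/36)) = -0.44599

D_KL(Q||P) = 1.30625 - 0.44599 = 0.86026 ≈ 0.8603 bits

These are NOT equal (difference: 0.1696 bits). KL divergence is asymmetric: D_KL(P||Q) ≠ D_KL(Q||P) in general.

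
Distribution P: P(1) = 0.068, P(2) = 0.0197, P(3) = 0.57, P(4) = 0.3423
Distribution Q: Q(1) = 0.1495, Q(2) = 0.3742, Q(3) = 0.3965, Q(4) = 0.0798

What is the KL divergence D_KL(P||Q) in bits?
0.8566 bits

D_KL(P||Q) = Σ P(x) log₂(P(x)/Q(x))

Computing term by term:
  P(1)·log₂(P(1)/Q(1)) = 0.068·log₂(0.068/0.1495) = -0.07728
  P(2)·log₂(P(2)/Q(2)) = 0.0197·log₂(0.0197/0.3742) = -0.08368
  P(3)·log₂(P(3)/Q(3)) = 0.57·log₂(0.57/0.3965) = 0.29848
  P(4)·log₂(P(4)/Q(4)) = 0.3423·log₂(0.3423/0.0798) = 0.71910

D_KL(P||Q) = -0.07728 - 0.08368 + 0.29848 + 0.71910 = 0.85662 ≈ 0.8566 bits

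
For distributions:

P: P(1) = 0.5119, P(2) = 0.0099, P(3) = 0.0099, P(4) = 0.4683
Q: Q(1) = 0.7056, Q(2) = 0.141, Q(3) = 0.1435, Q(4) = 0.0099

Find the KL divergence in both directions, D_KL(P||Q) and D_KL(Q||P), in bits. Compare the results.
D_KL(P||Q) = 2.2924 bits, D_KL(Q||P) = 1.3655 bits. D_KL(P||Q) is larger than D_KL(Q||P) by 0.9269 bits; the two directions differ.

D_KL(P||Q) = Σ P(x) log₂(P(x)/Q(x))

Computing term by term:
  P(1)·log₂(P(1)/Q(1)) = 0.5119·log₂(0.5119/0.7056) = -0.23700
  P(2)·log₂(P(2)/Q(2)) = 0.0099·log₂(0.0099/0.141) = -0.03794
  P(3)·log₂(P(3)/Q(3)) = 0.0099·log₂(0.0099/0.1435) = -0.03819
  P(4)·log₂(P(4)/Q(4)) = 0.4683·log₂(0.4683/0.0099) = 2.60556

D_KL(P||Q) = -0.23700 - 0.03794 - 0.03819 + 2.60556 = 2.29243 ≈ 2.2924 bits

D_KL(Q||P) = Σ Q(x) log₂(Q(x)/P(x))

Computing term by term:
  Q(1)·log₂(Q(1)/P(1)) = 0.7056·log₂(0.7056/0.5119) = 0.32668
  Q(2)·log₂(Q(2)/P(2)) = 0.141·log₂(0.141/0.0099) = 0.54033
  Q(3)·log₂(Q(3)/P(3)) = 0.1435·log₂(0.1435/0.0099) = 0.55355
  Q(4)·log₂(Q(4)/P(4)) = 0.0099·log₂(0.0099/0.4683) = -0.05508

D_KL(Q||P) = 0.32668 + 0.54033 + 0.55355 - 0.05508 = 1.36548 ≈ 1.3655 bits

These are NOT equal (difference: 0.9269 bits). KL divergence is asymmetric: D_KL(P||Q) ≠ D_KL(Q||P) in general.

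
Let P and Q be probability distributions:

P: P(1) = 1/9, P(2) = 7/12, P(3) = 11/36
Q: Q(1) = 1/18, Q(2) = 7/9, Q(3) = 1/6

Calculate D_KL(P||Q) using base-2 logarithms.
0.1362 bits

D_KL(P||Q) = Σ P(x) log₂(P(x)/Q(x))

Computing term by term:
  P(1)·log₂(P(1)/Q(1)) = (1/9)·log₂((1/9)/(1/18)) = 0.11111
  P(2)·log₂(P(2)/Q(2)) = (7/12)·log₂((7/12)/(7/9)) = -0.24211
  P(3)·log₂(P(3)/Q(3)) = (11/36)·log₂((11/36)/(1/6)) = 0.26720

D_KL(P||Q) = 0.11111 - 0.24211 + 0.26720 = 0.13620 ≈ 0.1362 bits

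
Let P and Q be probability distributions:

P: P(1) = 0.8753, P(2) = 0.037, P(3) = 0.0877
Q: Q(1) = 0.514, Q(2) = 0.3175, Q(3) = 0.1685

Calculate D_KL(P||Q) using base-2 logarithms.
0.4749 bits

D_KL(P||Q) = Σ P(x) log₂(P(x)/Q(x))

Computing term by term:
  P(1)·log₂(P(1)/Q(1)) = 0.8753·log₂(0.8753/0.514) = 0.67224
  P(2)·log₂(P(2)/Q(2)) = 0.037·log₂(0.037/0.3175) = -0.11474
  P(3)·log₂(P(3)/Q(3)) = 0.0877·log₂(0.0877/0.1685) = -0.08262

D_KL(P||Q) = 0.67224 - 0.11474 - 0.08262 = 0.47488 ≈ 0.4749 bits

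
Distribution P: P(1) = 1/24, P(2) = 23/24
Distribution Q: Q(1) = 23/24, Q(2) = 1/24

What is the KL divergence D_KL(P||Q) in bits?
4.1466 bits

D_KL(P||Q) = Σ P(x) log₂(P(x)/Q(x))

Computing term by term:
  P(1)·log₂(P(1)/Q(1)) = (1/24)·log₂((1/24)/(23/24)) = -0.18848
  P(2)·log₂(P(2)/Q(2)) = (23/24)·log₂((23/24)/(1/24)) = 4.33508

D_KL(P||Q) = -0.18848 + 4.33508 = 4.14660 ≈ 4.1466 bits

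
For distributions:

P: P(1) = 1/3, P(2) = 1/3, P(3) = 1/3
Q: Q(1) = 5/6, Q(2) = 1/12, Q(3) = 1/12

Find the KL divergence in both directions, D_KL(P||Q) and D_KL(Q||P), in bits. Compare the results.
D_KL(P||Q) = 0.8927 bits, D_KL(Q||P) = 0.7683 bits. D_KL(P||Q) is larger than D_KL(Q||P) by 0.1244 bits; the two directions differ.

D_KL(P||Q) = Σ P(x) log₂(P(x)/Q(x))

Computing term by term:
  P(1)·log₂(P(1)/Q(1)) = (1/3)·log₂((1/3)/(5/6)) = -0.44064
  P(2)·log₂(P(2)/Q(2)) = (1/3)·log₂((1/3)/(1/12)) = 0.66667
  P(3)·log₂(P(3)/Q(3)) = (1/3)·log₂((1/3)/(1/12)) = 0.66667

D_KL(P||Q) = -0.44064 + 0.66667 + 0.66667 = 0.89270 ≈ 0.8927 bits

D_KL(Q||P) = Σ Q(x) log₂(Q(x)/P(x))

Computing term by term:
  Q(1)·log₂(Q(1)/P(1)) = (5/6)·log₂((5/6)/(1/3)) = 1.10161
  Q(2)·log₂(Q(2)/P(2)) = (1/12)·log₂((1/12)/(1/3)) = -0.16667
  Q(3)·log₂(Q(3)/P(3)) = (1/12)·log₂((1/12)/(1/3)) = -0.16667

D_KL(Q||P) = 1.10161 - 0.16667 - 0.16667 = 0.76827 ≈ 0.7683 bits

These are NOT equal (difference: 0.1244 bits). KL divergence is asymmetric: D_KL(P||Q) ≠ D_KL(Q||P) in general.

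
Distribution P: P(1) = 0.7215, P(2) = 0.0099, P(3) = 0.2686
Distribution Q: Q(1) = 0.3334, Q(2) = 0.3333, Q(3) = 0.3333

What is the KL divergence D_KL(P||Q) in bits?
0.6697 bits

D_KL(P||Q) = Σ P(x) log₂(P(x)/Q(x))

Computing term by term:
  P(1)·log₂(P(1)/Q(1)) = 0.7215·log₂(0.7215/0.3334) = 0.80357
  P(2)·log₂(P(2)/Q(2)) = 0.0099·log₂(0.0099/0.3333) = -0.05023
  P(3)·log₂(P(3)/Q(3)) = 0.2686·log₂(0.2686/0.3333) = -0.08363

D_KL(P||Q) = 0.80357 - 0.05023 - 0.08363 = 0.66971 ≈ 0.6697 bits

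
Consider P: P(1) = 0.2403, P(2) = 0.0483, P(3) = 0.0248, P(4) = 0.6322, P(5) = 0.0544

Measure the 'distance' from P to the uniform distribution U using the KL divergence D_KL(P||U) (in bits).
0.8375 bits

U(i) = 1/5 for all i

D_KL(P||U) = Σ P(x) log₂(P(x) / (1/5))
           = Σ P(x) log₂(P(x)) + log₂(5)
           = log₂(5) - H(P)

H(P) = -Σ P(x) log₂(P(x)):
  -P(1)·log₂(P(1)) = -(0.2403)·log₂(0.2403) = 0.49432
  -P(2)·log₂(P(2)) = -(0.0483)·log₂(0.0483) = 0.21116
  -P(3)·log₂(P(3)) = -(0.0248)·log₂(0.0248) = 0.13227
  -P(4)·log₂(P(4)) = -(0.6322)·log₂(0.6322) = 0.41823
  -P(5)·log₂(P(5)) = -(0.0544)·log₂(0.0544) = 0.22849
H(P) = 0.49432 + 0.21116 + 0.13227 + 0.41823 + 0.22849 = 1.48447 bits

log₂(5) = 2.32193 bits

D_KL(P||U) = 2.32193 - 1.48447 = 0.83746 ≈ 0.8375 bits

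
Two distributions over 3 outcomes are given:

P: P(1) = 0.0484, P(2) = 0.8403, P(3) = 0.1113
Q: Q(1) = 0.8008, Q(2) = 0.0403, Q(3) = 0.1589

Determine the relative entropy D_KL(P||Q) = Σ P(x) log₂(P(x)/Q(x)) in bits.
3.4291 bits

D_KL(P||Q) = Σ P(x) log₂(P(x)/Q(x))

Computing term by term:
  P(1)·log₂(P(1)/Q(1)) = 0.0484·log₂(0.0484/0.8008) = -0.19594
  P(2)·log₂(P(2)/Q(2)) = 0.8403·log₂(0.8403/0.0403) = 3.68224
  P(3)·log₂(P(3)/Q(3)) = 0.1113·log₂(0.1113/0.1589) = -0.05717

D_KL(P||Q) = -0.19594 + 3.68224 - 0.05717 = 3.42913 ≈ 3.4291 bits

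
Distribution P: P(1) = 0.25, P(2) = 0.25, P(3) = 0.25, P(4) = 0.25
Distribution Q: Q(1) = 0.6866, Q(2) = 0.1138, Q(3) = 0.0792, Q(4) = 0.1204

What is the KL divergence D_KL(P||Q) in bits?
0.5976 bits

D_KL(P||Q) = Σ P(x) log₂(P(x)/Q(x))

Computing term by term:
  P(1)·log₂(P(1)/Q(1)) = 0.25·log₂(0.25/0.6866) = -0.36439
  P(2)·log₂(P(2)/Q(2)) = 0.25·log₂(0.25/0.1138) = 0.28386
  P(3)·log₂(P(3)/Q(3)) = 0.25·log₂(0.25/0.0792) = 0.41459
  P(4)·log₂(P(4)/Q(4)) = 0.25·log₂(0.25/0.1204) = 0.26352

D_KL(P||Q) = -0.36439 + 0.28386 + 0.41459 + 0.26352 = 0.59758 ≈ 0.5976 bits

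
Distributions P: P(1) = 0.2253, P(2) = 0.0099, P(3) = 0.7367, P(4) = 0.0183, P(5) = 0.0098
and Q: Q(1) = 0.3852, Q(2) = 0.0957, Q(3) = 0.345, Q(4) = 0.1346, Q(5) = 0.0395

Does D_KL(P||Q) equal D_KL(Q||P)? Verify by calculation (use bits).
D_KL(P||Q) = 0.5272 bits, D_KL(Q||P) = 0.7006 bits. No — D_KL(P||Q) ≠ D_KL(Q||P) for this pair.

D_KL(P||Q) = Σ P(x) log₂(P(x)/Q(x))

Computing term by term:
  P(1)·log₂(P(1)/Q(1)) = 0.2253·log₂(0.2253/0.3852) = -0.17433
  P(2)·log₂(P(2)/Q(2)) = 0.0099·log₂(0.0099/0.0957) = -0.03240
  P(3)·log₂(P(3)/Q(3)) = 0.7367·log₂(0.7367/0.345) = 0.80630
  P(4)·log₂(P(4)/Q(4)) = 0.0183·log₂(0.0183/0.1346) = -0.05268
  P(5)·log₂(P(5)/Q(5)) = 0.0098·log₂(0.0098/0.0395) = -0.01971

D_KL(P||Q) = -0.17433 - 0.03240 + 0.80630 - 0.05268 - 0.01971 = 0.52718 ≈ 0.5272 bits

D_KL(Q||P) = Σ Q(x) log₂(Q(x)/P(x))

Computing term by term:
  Q(1)·log₂(Q(1)/P(1)) = 0.3852·log₂(0.3852/0.2253) = 0.29805
  Q(2)·log₂(Q(2)/P(2)) = 0.0957·log₂(0.0957/0.0099) = 0.31323
  Q(3)·log₂(Q(3)/P(3)) = 0.345·log₂(0.345/0.7367) = -0.37760
  Q(4)·log₂(Q(4)/P(4)) = 0.1346·log₂(0.1346/0.0183) = 0.38748
  Q(5)·log₂(Q(5)/P(5)) = 0.0395·log₂(0.0395/0.0098) = 0.07943

D_KL(Q||P) = 0.29805 + 0.31323 - 0.37760 + 0.38748 + 0.07943 = 0.70059 ≈ 0.7006 bits

These are NOT equal (difference: 0.1734 bits). KL divergence is asymmetric: D_KL(P||Q) ≠ D_KL(Q||P) in general.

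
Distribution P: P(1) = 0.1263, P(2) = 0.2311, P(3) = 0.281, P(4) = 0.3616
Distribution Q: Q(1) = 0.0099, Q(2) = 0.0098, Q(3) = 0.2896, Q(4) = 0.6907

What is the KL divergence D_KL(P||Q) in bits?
1.1678 bits

D_KL(P||Q) = Σ P(x) log₂(P(x)/Q(x))

Computing term by term:
  P(1)·log₂(P(1)/Q(1)) = 0.1263·log₂(0.1263/0.0099) = 0.46394
  P(2)·log₂(P(2)/Q(2)) = 0.2311·log₂(0.2311/0.0098) = 1.05372
  P(3)·log₂(P(3)/Q(3)) = 0.281·log₂(0.281/0.2896) = -0.01222
  P(4)·log₂(P(4)/Q(4)) = 0.3616·log₂(0.3616/0.6907) = -0.33761

D_KL(P||Q) = 0.46394 + 1.05372 - 0.01222 - 0.33761 = 1.16783 ≈ 1.1678 bits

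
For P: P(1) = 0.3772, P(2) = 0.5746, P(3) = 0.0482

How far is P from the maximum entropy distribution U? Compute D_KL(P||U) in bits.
0.3842 bits

U(i) = 1/3 for all i

D_KL(P||U) = Σ P(x) log₂(P(x) / (1/3))
           = Σ P(x) log₂(P(x)) + log₂(3)
           = log₂(3) - H(P)

H(P) = -Σ P(x) log₂(P(x)):
  -P(1)·log₂(P(1)) = -(0.3772)·log₂(0.3772) = 0.53057
  -P(2)·log₂(P(2)) = -(0.5746)·log₂(0.5746) = 0.45932
  -P(3)·log₂(P(3)) = -(0.0482)·log₂(0.0482) = 0.21087
H(P) = 0.53057 + 0.45932 + 0.21087 = 1.20076 bits

log₂(3) = 1.58496 bits

D_KL(P||U) = 1.58496 - 1.20076 = 0.38420 ≈ 0.3842 bits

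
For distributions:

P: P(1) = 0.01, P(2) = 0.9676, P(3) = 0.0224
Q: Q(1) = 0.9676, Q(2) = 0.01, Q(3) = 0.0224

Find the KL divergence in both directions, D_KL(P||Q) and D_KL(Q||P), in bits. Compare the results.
D_KL(P||Q) = 6.3167 bits, D_KL(Q||P) = 6.3167 bits. The two directions give exactly the same value for this pair.

D_KL(P||Q) = Σ P(x) log₂(P(x)/Q(x))

Computing term by term:
  P(1)·log₂(P(1)/Q(1)) = 0.01·log₂(0.01/0.9676) = -0.06596
  P(2)·log₂(P(2)/Q(2)) = 0.9676·log₂(0.9676/0.01) = 6.38262
  P(3)·log₂(P(3)/Q(3)) = 0.0224·log₂(0.0224/0.0224) = 0.00000

D_KL(P||Q) = -0.06596 + 6.38262 + 0.00000 = 6.31666 ≈ 6.3167 bits

D_KL(Q||P) = Σ Q(x) log₂(Q(x)/P(x))

Computing term by term:
  Q(1)·log₂(Q(1)/P(1)) = 0.9676·log₂(0.9676/0.01) = 6.38262
  Q(2)·log₂(Q(2)/P(2)) = 0.01·log₂(0.01/0.9676) = -0.06596
  Q(3)·log₂(Q(3)/P(3)) = 0.0224·log₂(0.0224/0.0224) = 0.00000

D_KL(Q||P) = 6.38262 - 0.06596 + 0.00000 = 6.31666 ≈ 6.3167 bits

These ARE equal here. Q is P with outcomes relabeled (Q(1) = P(2), Q(2) = P(1)) by a relabeling that is its own inverse, so the two sums contain exactly the same terms in a different order. This is a special case — KL divergence is not symmetric in general: D_KL(P||Q) ≠ D_KL(Q||P) for most P, Q.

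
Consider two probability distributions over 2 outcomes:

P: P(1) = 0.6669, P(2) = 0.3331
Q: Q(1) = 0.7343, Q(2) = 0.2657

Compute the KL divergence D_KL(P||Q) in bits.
0.0160 bits

D_KL(P||Q) = Σ P(x) log₂(P(x)/Q(x))

Computing term by term:
  P(1)·log₂(P(1)/Q(1)) = 0.6669·log₂(0.6669/0.7343) = -0.09263
  P(2)·log₂(P(2)/Q(2)) = 0.3331·log₂(0.3331/0.2657) = 0.10864

D_KL(P||Q) = -0.09263 + 0.10864 = 0.01601 ≈ 0.0160 bits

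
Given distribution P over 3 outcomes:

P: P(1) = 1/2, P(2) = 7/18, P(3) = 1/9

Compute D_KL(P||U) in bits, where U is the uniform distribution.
0.2029 bits

U(i) = 1/3 for all i

D_KL(P||U) = Σ P(x) log₂(P(x) / (1/3))
           = Σ P(x) log₂(P(x)) + log₂(3)
           = log₂(3) - H(P)

H(P) = -Σ P(x) log₂(P(x)):
  -P(1)·log₂(P(1)) = -(1/2)·log₂(1/2) = 0.50000
  -P(2)·log₂(P(2)) = -(7/18)·log₂(7/18) = 0.52989
  -P(3)·log₂(P(3)) = -(1/9)·log₂(1/9) = 0.35221
H(P) = 0.50000 + 0.52989 + 0.35221 = 1.38210 bits

log₂(3) = 1.58496 bits

D_KL(P||U) = 1.58496 - 1.38210 = 0.20286 ≈ 0.2029 bits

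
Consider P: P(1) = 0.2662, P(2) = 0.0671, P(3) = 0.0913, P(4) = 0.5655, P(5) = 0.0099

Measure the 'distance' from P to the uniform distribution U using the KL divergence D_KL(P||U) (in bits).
0.7058 bits

U(i) = 1/5 for all i

D_KL(P||U) = Σ P(x) log₂(P(x) / (1/5))
           = Σ P(x) log₂(P(x)) + log₂(5)
           = log₂(5) - H(P)

H(P) = -Σ P(x) log₂(P(x)):
  -P(1)·log₂(P(1)) = -(0.2662)·log₂(0.2662) = 0.50829
  -P(2)·log₂(P(2)) = -(0.0671)·log₂(0.0671) = 0.26153
  -P(3)·log₂(P(3)) = -(0.0913)·log₂(0.0913) = 0.31528
  -P(4)·log₂(P(4)) = -(0.5655)·log₂(0.5655) = 0.46507
  -P(5)·log₂(P(5)) = -(0.0099)·log₂(0.0099) = 0.06592
H(P) = 0.50829 + 0.26153 + 0.31528 + 0.46507 + 0.06592 = 1.61609 bits

log₂(5) = 2.32193 bits

D_KL(P||U) = 2.32193 - 1.61609 = 0.70584 ≈ 0.7058 bits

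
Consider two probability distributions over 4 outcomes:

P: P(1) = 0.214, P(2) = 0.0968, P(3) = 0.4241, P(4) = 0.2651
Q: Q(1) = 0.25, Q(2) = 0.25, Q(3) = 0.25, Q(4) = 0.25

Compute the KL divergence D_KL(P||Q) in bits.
0.1653 bits

D_KL(P||Q) = Σ P(x) log₂(P(x)/Q(x))

Computing term by term:
  P(1)·log₂(P(1)/Q(1)) = 0.214·log₂(0.214/0.25) = -0.04800
  P(2)·log₂(P(2)/Q(2)) = 0.0968·log₂(0.0968/0.25) = -0.13250
  P(3)·log₂(P(3)/Q(3)) = 0.4241·log₂(0.4241/0.25) = 0.32337
  P(4)·log₂(P(4)/Q(4)) = 0.2651·log₂(0.2651/0.25) = 0.02243

D_KL(P||Q) = -0.04800 - 0.13250 + 0.32337 + 0.02243 = 0.16530 ≈ 0.1653 bits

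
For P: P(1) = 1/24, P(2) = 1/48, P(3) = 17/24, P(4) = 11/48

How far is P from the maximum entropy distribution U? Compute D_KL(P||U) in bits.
0.8531 bits

U(i) = 1/4 for all i

D_KL(P||U) = Σ P(x) log₂(P(x) / (1/4))
           = Σ P(x) log₂(P(x)) + log₂(4)
           = log₂(4) - H(P)

H(P) = -Σ P(x) log₂(P(x)):
  -P(1)·log₂(P(1)) = -(1/24)·log₂(1/24) = 0.19104
  -P(2)·log₂(P(2)) = -(1/48)·log₂(1/48) = 0.11635
  -P(3)·log₂(P(3)) = -(17/24)·log₂(17/24) = 0.35240
  -P(4)·log₂(P(4)) = -(11/48)·log₂(11/48) = 0.48710
H(P) = 0.19104 + 0.11635 + 0.35240 + 0.48710 = 1.14689 bits

log₂(4) = 2.00000 bits

D_KL(P||U) = 2.00000 - 1.14689 = 0.85311 ≈ 0.8531 bits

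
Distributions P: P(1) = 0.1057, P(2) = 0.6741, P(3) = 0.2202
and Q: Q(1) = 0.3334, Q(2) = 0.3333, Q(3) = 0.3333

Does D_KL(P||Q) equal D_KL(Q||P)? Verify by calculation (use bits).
D_KL(P||Q) = 0.3781 bits, D_KL(Q||P) = 0.4132 bits. No — D_KL(P||Q) ≠ D_KL(Q||P) for this pair.

D_KL(P||Q) = Σ P(x) log₂(P(x)/Q(x))

Computing term by term:
  P(1)·log₂(P(1)/Q(1)) = 0.1057·log₂(0.1057/0.3334) = -0.17517
  P(2)·log₂(P(2)/Q(2)) = 0.6741·log₂(0.6741/0.3333) = 0.68498
  P(3)·log₂(P(3)/Q(3)) = 0.2202·log₂(0.2202/0.3333) = -0.13168

D_KL(P||Q) = -0.17517 + 0.68498 - 0.13168 = 0.37813 ≈ 0.3781 bits

D_KL(Q||P) = Σ Q(x) log₂(Q(x)/P(x))

Computing term by term:
  Q(1)·log₂(Q(1)/P(1)) = 0.3334·log₂(0.3334/0.1057) = 0.55254
  Q(2)·log₂(Q(2)/P(2)) = 0.3333·log₂(0.3333/0.6741) = -0.33868
  Q(3)·log₂(Q(3)/P(3)) = 0.3333·log₂(0.3333/0.2202) = 0.19932

D_KL(Q||P) = 0.55254 - 0.33868 + 0.19932 = 0.41318 ≈ 0.4132 bits

These are NOT equal (difference: 0.0351 bits). KL divergence is asymmetric: D_KL(P||Q) ≠ D_KL(Q||P) in general.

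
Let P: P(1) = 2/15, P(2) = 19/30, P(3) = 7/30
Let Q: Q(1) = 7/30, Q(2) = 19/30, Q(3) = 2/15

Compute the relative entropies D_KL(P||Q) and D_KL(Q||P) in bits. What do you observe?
D_KL(P||Q) = 0.0807 bits, D_KL(Q||P) = 0.0807 bits. The two directions give the same value here, because Q is a self-inverse relabeling of P; in general KL divergence is asymmetric.

D_KL(P||Q) = Σ P(x) log₂(P(x)/Q(x))

Computing term by term:
  P(1)·log₂(P(1)/Q(1)) = (2/15)·log₂((2/15)/(7/30)) = -0.10765
  P(2)·log₂(P(2)/Q(2)) = (19/30)·log₂((19/30)/(19/30)) = 0.00000
  P(3)·log₂(P(3)/Q(3)) = (7/30)·log₂((7/30)/(2/15)) = 0.18838

D_KL(P||Q) = -0.10765 + 0.00000 + 0.18838 = 0.08073 ≈ 0.0807 bits

D_KL(Q||P) = Σ Q(x) log₂(Q(x)/P(x))

Computing term by term:
  Q(1)·log₂(Q(1)/P(1)) = (7/30)·log₂((7/30)/(2/15)) = 0.18838
  Q(2)·log₂(Q(2)/P(2)) = (19/30)·log₂((19/30)/(19/30)) = 0.00000
  Q(3)·log₂(Q(3)/P(3)) = (2/15)·log₂((2/15)/(7/30)) = -0.10765

D_KL(Q||P) = 0.18838 + 0.00000 - 0.10765 = 0.08073 ≈ 0.0807 bits

These ARE equal here. Q is P with outcomes relabeled (Q(1) = P(3), Q(3) = P(1)) by a relabeling that is its own inverse, so the two sums contain exactly the same terms in a different order. This is a special case — KL divergence is not symmetric in general: D_KL(P||Q) ≠ D_KL(Q||P) for most P, Q.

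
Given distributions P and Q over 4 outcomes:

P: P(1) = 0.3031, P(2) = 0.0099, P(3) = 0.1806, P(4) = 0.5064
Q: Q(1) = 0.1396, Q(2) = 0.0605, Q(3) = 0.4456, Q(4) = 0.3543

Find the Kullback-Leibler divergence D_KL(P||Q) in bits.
0.3388 bits

D_KL(P||Q) = Σ P(x) log₂(P(x)/Q(x))

Computing term by term:
  P(1)·log₂(P(1)/Q(1)) = 0.3031·log₂(0.3031/0.1396) = 0.33902
  P(2)·log₂(P(2)/Q(2)) = 0.0099·log₂(0.0099/0.0605) = -0.02585
  P(3)·log₂(P(3)/Q(3)) = 0.1806·log₂(0.1806/0.4456) = -0.23531
  P(4)·log₂(P(4)/Q(4)) = 0.5064·log₂(0.5064/0.3543) = 0.26095

D_KL(P||Q) = 0.33902 - 0.02585 - 0.23531 + 0.26095 = 0.33881 ≈ 0.3388 bits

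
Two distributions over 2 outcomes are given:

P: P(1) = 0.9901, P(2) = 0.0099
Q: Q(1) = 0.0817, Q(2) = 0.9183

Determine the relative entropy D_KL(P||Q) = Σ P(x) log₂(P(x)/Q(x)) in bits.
3.4988 bits

D_KL(P||Q) = Σ P(x) log₂(P(x)/Q(x))

Computing term by term:
  P(1)·log₂(P(1)/Q(1)) = 0.9901·log₂(0.9901/0.0817) = 3.56353
  P(2)·log₂(P(2)/Q(2)) = 0.0099·log₂(0.0099/0.9183) = -0.06470

D_KL(P||Q) = 3.56353 - 0.06470 = 3.49883 ≈ 3.4988 bits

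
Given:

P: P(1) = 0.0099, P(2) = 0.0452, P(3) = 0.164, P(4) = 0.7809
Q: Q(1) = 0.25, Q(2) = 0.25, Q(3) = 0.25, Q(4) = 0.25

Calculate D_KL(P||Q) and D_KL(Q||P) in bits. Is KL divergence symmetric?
D_KL(P||Q) = 1.0258 bits, D_KL(Q||P) = 1.5227 bits. No, KL divergence is not symmetric.

D_KL(P||Q) = Σ P(x) log₂(P(x)/Q(x))

Computing term by term:
  P(1)·log₂(P(1)/Q(1)) = 0.0099·log₂(0.0099/0.25) = -0.04612
  P(2)·log₂(P(2)/Q(2)) = 0.0452·log₂(0.0452/0.25) = -0.11153
  P(3)·log₂(P(3)/Q(3)) = 0.164·log₂(0.164/0.25) = -0.09975
  P(4)·log₂(P(4)/Q(4)) = 0.7809·log₂(0.7809/0.25) = 1.28318

D_KL(P||Q) = -0.04612 - 0.11153 - 0.09975 + 1.28318 = 1.02578 ≈ 1.0258 bits

D_KL(Q||P) = Σ Q(x) log₂(Q(x)/P(x))

Computing term by term:
  Q(1)·log₂(Q(1)/P(1)) = 0.25·log₂(0.25/0.0099) = 1.16459
  Q(2)·log₂(Q(2)/P(2)) = 0.25·log₂(0.25/0.0452) = 0.61688
  Q(3)·log₂(Q(3)/P(3)) = 0.25·log₂(0.25/0.164) = 0.15206
  Q(4)·log₂(Q(4)/P(4)) = 0.25·log₂(0.25/0.7809) = -0.41080

D_KL(Q||P) = 1.16459 + 0.61688 + 0.15206 - 0.41080 = 1.52273 ≈ 1.5227 bits

These are NOT equal (difference: 0.4969 bits). KL divergence is asymmetric: D_KL(P||Q) ≠ D_KL(Q||P) in general.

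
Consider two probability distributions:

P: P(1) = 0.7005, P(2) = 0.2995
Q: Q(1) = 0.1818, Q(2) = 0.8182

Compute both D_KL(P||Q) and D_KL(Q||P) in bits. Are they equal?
D_KL(P||Q) = 0.9290 bits, D_KL(Q||P) = 0.8325 bits. No, they are not equal.

D_KL(P||Q) = Σ P(x) log₂(P(x)/Q(x))

Computing term by term:
  P(1)·log₂(P(1)/Q(1)) = 0.7005·log₂(0.7005/0.1818) = 1.36320
  P(2)·log₂(P(2)/Q(2)) = 0.2995·log₂(0.2995/0.8182) = -0.43424

D_KL(P||Q) = 1.36320 - 0.43424 = 0.92896 ≈ 0.9290 bits

D_KL(Q||P) = Σ Q(x) log₂(Q(x)/P(x))

Computing term by term:
  Q(1)·log₂(Q(1)/P(1)) = 0.1818·log₂(0.1818/0.7005) = -0.35379
  Q(2)·log₂(Q(2)/P(2)) = 0.8182·log₂(0.8182/0.2995) = 1.18631

D_KL(Q||P) = -0.35379 + 1.18631 = 0.83252 ≈ 0.8325 bits

These are NOT equal (difference: 0.0965 bits). KL divergence is asymmetric: D_KL(P||Q) ≠ D_KL(Q||P) in general.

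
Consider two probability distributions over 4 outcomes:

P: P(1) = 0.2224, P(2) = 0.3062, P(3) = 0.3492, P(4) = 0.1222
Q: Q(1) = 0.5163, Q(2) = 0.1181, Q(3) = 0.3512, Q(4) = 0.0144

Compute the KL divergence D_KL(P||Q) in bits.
0.5248 bits

D_KL(P||Q) = Σ P(x) log₂(P(x)/Q(x))

Computing term by term:
  P(1)·log₂(P(1)/Q(1)) = 0.2224·log₂(0.2224/0.5163) = -0.27023
  P(2)·log₂(P(2)/Q(2)) = 0.3062·log₂(0.3062/0.1181) = 0.42086
  P(3)·log₂(P(3)/Q(3)) = 0.3492·log₂(0.3492/0.3512) = -0.00288
  P(4)·log₂(P(4)/Q(4)) = 0.1222·log₂(0.1222/0.0144) = 0.37700

D_KL(P||Q) = -0.27023 + 0.42086 - 0.00288 + 0.37700 = 0.52475 ≈ 0.5248 bits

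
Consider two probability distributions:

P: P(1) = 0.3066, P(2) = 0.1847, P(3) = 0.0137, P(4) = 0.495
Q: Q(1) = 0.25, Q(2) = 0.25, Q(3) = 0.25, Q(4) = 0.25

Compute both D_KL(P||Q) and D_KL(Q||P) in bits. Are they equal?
D_KL(P||Q) = 0.4400 bits, D_KL(Q||P) = 0.8366 bits. No, they are not equal.

D_KL(P||Q) = Σ P(x) log₂(P(x)/Q(x))

Computing term by term:
  P(1)·log₂(P(1)/Q(1)) = 0.3066·log₂(0.3066/0.25) = 0.09027
  P(2)·log₂(P(2)/Q(2)) = 0.1847·log₂(0.1847/0.25) = -0.08067
  P(3)·log₂(P(3)/Q(3)) = 0.0137·log₂(0.0137/0.25) = -0.05740
  P(4)·log₂(P(4)/Q(4)) = 0.495·log₂(0.495/0.25) = 0.48782

D_KL(P||Q) = 0.09027 - 0.08067 - 0.05740 + 0.48782 = 0.44002 ≈ 0.4400 bits

D_KL(Q||P) = Σ Q(x) log₂(Q(x)/P(x))

Computing term by term:
  Q(1)·log₂(Q(1)/P(1)) = 0.25·log₂(0.25/0.3066) = -0.07361
  Q(2)·log₂(Q(2)/P(2)) = 0.25·log₂(0.25/0.1847) = 0.10919
  Q(3)·log₂(Q(3)/P(3)) = 0.25·log₂(0.25/0.0137) = 1.04742
  Q(4)·log₂(Q(4)/P(4)) = 0.25·log₂(0.25/0.495) = -0.24638

D_KL(Q||P) = -0.07361 + 0.10919 + 1.04742 - 0.24638 = 0.83662 ≈ 0.8366 bits

These are NOT equal (difference: 0.3966 bits). KL divergence is asymmetric: D_KL(P||Q) ≠ D_KL(Q||P) in general.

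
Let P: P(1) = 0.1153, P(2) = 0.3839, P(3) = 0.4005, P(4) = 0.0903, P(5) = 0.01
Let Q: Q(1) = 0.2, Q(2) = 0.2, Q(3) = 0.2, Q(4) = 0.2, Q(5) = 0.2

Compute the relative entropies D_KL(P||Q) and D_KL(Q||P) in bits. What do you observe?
D_KL(P||Q) = 0.5239 bits, D_KL(Q||P) = 0.8642 bits. The two directions give different values (D_KL(Q||P) exceeds D_KL(P||Q) by 0.3403 bits): KL divergence is asymmetric.

D_KL(P||Q) = Σ P(x) log₂(P(x)/Q(x))

Computing term by term:
  P(1)·log₂(P(1)/Q(1)) = 0.1153·log₂(0.1153/0.2) = -0.09162
  P(2)·log₂(P(2)/Q(2)) = 0.3839·log₂(0.3839/0.2) = 0.36115
  P(3)·log₂(P(3)/Q(3)) = 0.4005·log₂(0.4005/0.2) = 0.40122
  P(4)·log₂(P(4)/Q(4)) = 0.0903·log₂(0.0903/0.2) = -0.10359
  P(5)·log₂(P(5)/Q(5)) = 0.01·log₂(0.01/0.2) = -0.04322

D_KL(P||Q) = -0.09162 + 0.36115 + 0.40122 - 0.10359 - 0.04322 = 0.52394 ≈ 0.5239 bits

D_KL(Q||P) = Σ Q(x) log₂(Q(x)/P(x))

Computing term by term:
  Q(1)·log₂(Q(1)/P(1)) = 0.2·log₂(0.2/0.1153) = 0.15892
  Q(2)·log₂(Q(2)/P(2)) = 0.2·log₂(0.2/0.3839) = -0.18815
  Q(3)·log₂(Q(3)/P(3)) = 0.2·log₂(0.2/0.4005) = -0.20036
  Q(4)·log₂(Q(4)/P(4)) = 0.2·log₂(0.2/0.0903) = 0.22944
  Q(5)·log₂(Q(5)/P(5)) = 0.2·log₂(0.2/0.01) = 0.86439

D_KL(Q||P) = 0.15892 - 0.18815 - 0.20036 + 0.22944 + 0.86439 = 0.86424 ≈ 0.8642 bits

These are NOT equal (difference: 0.3403 bits). KL divergence is asymmetric: D_KL(P||Q) ≠ D_KL(Q||P) in general.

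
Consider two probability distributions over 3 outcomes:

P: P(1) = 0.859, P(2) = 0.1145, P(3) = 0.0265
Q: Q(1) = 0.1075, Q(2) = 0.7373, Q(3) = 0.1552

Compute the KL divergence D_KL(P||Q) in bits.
2.2003 bits

D_KL(P||Q) = Σ P(x) log₂(P(x)/Q(x))

Computing term by term:
  P(1)·log₂(P(1)/Q(1)) = 0.859·log₂(0.859/0.1075) = 2.57556
  P(2)·log₂(P(2)/Q(2)) = 0.1145·log₂(0.1145/0.7373) = -0.30765
  P(3)·log₂(P(3)/Q(3)) = 0.0265·log₂(0.0265/0.1552) = -0.06758

D_KL(P||Q) = 2.57556 - 0.30765 - 0.06758 = 2.20033 ≈ 2.2003 bits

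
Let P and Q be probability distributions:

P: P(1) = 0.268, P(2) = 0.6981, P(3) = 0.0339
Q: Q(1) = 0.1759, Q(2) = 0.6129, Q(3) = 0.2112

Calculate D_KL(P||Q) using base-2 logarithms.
0.2044 bits

D_KL(P||Q) = Σ P(x) log₂(P(x)/Q(x))

Computing term by term:
  P(1)·log₂(P(1)/Q(1)) = 0.268·log₂(0.268/0.1759) = 0.16280
  P(2)·log₂(P(2)/Q(2)) = 0.6981·log₂(0.6981/0.6129) = 0.13109
  P(3)·log₂(P(3)/Q(3)) = 0.0339·log₂(0.0339/0.2112) = -0.08947

D_KL(P||Q) = 0.16280 + 0.13109 - 0.08947 = 0.20442 ≈ 0.2044 bits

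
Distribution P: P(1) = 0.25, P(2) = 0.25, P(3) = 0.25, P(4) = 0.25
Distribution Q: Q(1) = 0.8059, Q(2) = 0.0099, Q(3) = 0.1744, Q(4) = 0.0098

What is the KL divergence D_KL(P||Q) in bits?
2.0406 bits

D_KL(P||Q) = Σ P(x) log₂(P(x)/Q(x))

Computing term by term:
  P(1)·log₂(P(1)/Q(1)) = 0.25·log₂(0.25/0.8059) = -0.42217
  P(2)·log₂(P(2)/Q(2)) = 0.25·log₂(0.25/0.0099) = 1.16459
  P(3)·log₂(P(3)/Q(3)) = 0.25·log₂(0.25/0.1744) = 0.12988
  P(4)·log₂(P(4)/Q(4)) = 0.25·log₂(0.25/0.0098) = 1.16825

D_KL(P||Q) = -0.42217 + 1.16459 + 0.12988 + 1.16825 = 2.04055 ≈ 2.0406 bits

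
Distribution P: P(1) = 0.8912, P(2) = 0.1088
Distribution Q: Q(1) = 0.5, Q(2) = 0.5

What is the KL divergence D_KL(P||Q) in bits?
0.5037 bits

D_KL(P||Q) = Σ P(x) log₂(P(x)/Q(x))

Computing term by term:
  P(1)·log₂(P(1)/Q(1)) = 0.8912·log₂(0.8912/0.5) = 0.74310
  P(2)·log₂(P(2)/Q(2)) = 0.1088·log₂(0.1088/0.5) = -0.23939

D_KL(P||Q) = 0.74310 - 0.23939 = 0.50371 ≈ 0.5037 bits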